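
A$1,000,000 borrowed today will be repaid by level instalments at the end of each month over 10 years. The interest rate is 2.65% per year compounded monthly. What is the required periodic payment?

A$9,495.35

Level ordinary annuity; solve PV = PMT × [(1 − (1+r)^−n)/r] for PMT.
Periodic rate r = 0.0265/12 per month; n is counted in months.
With n = 120: PMT = 1,000,000 / ([(1 − (1+r)^−n)/r]) = A$9,495.35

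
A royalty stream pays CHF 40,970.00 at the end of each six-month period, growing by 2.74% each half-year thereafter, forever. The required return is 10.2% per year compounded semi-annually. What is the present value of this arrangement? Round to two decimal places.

CHF 1,736,016.95

Periodic rate r = 0.102/2 per half-year.
Growing perpetuity (Gordon): PV = PMT₁ / (r − g) = 40,970 / (r − 0.0274) = CHF 1,736,016.95.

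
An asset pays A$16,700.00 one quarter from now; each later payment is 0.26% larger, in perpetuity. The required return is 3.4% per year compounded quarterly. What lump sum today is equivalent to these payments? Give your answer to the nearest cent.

Periodic rate r = 0.034/4 per quarter.
Growing perpetuity (Gordon): PV = PMT₁ / (r − g) = 16,700 / (r − 0.0026) = A$2,830,508.47.

A$2,830,508.47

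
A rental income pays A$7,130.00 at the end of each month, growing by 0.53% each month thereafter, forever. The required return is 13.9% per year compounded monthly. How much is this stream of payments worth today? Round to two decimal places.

A$1,134,748.01

Periodic rate r = 0.139/12 per month.
Growing perpetuity (Gordon): PV = PMT₁ / (r − g) = 7,130 / (r − 0.0053) = A$1,134,748.01.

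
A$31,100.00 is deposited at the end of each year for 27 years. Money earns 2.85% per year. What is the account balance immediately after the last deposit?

This is an ordinary annuity: 27 deposits of A$31,100.00 at the end of each year.
Periodic rate r = 0.0285 per year.
FV = PMT × [((1+r)^n − 1)/r] = 31,100 × [(1+r)^27 − 1] / r = A$1,239,177.57

A$1,239,177.57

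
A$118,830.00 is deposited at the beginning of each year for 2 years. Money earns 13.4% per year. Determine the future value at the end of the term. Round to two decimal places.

A$287,563.37

This is an annuity due: 2 deposits of A$118,830.00 at the beginning of each year.
Periodic rate r = 0.134 per year.
FV = PMT × [((1+r)^n − 1)/r] × (1+r) = 118,830 × [(1+r)^2 − 1] / r × (1+r) = A$287,563.37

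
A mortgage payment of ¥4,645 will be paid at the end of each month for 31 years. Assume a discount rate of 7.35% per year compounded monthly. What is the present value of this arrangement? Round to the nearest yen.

¥680,140

This is an ordinary annuity: 372 payments of ¥4,645 at the end of each month.
Periodic rate r = 0.0735/12 per month; n is counted in months.
PV = PMT × [(1 − (1+r)^−n)/r] = 4,645 × [1 − (1+r)^−372] / r = ¥680,140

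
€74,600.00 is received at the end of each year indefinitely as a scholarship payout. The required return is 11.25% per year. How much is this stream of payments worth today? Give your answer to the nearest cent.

Periodic rate r = 0.1125 per year.
Level perpetuity: PV = PMT / r = 74,600 / (0.1125) = €663,111.11.

€663,111.11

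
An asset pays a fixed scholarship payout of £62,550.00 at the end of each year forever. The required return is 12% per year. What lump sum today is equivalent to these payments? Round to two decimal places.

Periodic rate r = 0.12 per year.
Level perpetuity: PV = PMT / r = 62,550 / (0.12) = £521,250.00.

£521,250.00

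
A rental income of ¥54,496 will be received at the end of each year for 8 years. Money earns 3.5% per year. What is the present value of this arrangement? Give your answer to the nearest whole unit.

This is an ordinary annuity: 8 payments of ¥54,496 at the end of each year.
Periodic rate r = 0.035 per year.
PV = PMT × [(1 − (1+r)^−n)/r] = 54,496 × [1 − (1+r)^−8] / r = ¥374,603

¥374,603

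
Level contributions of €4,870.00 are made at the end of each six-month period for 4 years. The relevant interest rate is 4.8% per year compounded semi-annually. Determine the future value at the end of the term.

This is an ordinary annuity: 8 deposits of €4,870.00 at the end of each six-month period.
Periodic rate r = 0.048/2 per half-year; n is counted in half-years.
FV = PMT × [((1+r)^n − 1)/r] = 4,870 × [(1+r)^8 − 1] / r = €42,394.53

€42,394.53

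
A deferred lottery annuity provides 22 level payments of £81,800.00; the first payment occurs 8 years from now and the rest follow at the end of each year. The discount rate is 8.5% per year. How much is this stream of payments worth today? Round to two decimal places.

£453,320.22

Ordinary annuity of 22 payments, first payment at period 8.
Periodic rate r = 0.085 per year.
The ordinary-annuity PV formula values the stream one period before the first payment (period 7); discount that back 7 periods:
PV₀ = 81,800 × [1 − (1+r)^−22] / r × (1+r)^−7 = £453,320.22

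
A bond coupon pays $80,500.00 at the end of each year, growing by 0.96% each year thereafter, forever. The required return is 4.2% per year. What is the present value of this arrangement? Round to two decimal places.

$2,484,567.90

Periodic rate r = 0.042 per year.
Growing perpetuity (Gordon): PV = PMT₁ / (r − g) = 80,500 / (r − 0.0096) = $2,484,567.90.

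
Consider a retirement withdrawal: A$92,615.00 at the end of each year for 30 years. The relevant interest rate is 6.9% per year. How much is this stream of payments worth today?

This is an ordinary annuity: 30 payments of A$92,615.00 at the end of each year.
Periodic rate r = 0.069 per year.
PV = PMT × [(1 − (1+r)^−n)/r] = 92,615 × [1 − (1+r)^−30] / r = A$1,160,903.26

A$1,160,903.26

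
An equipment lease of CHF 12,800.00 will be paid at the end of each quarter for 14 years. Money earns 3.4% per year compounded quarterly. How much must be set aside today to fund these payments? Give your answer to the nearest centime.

This is an ordinary annuity: 56 payments of CHF 12,800.00 at the end of each quarter.
Periodic rate r = 0.034/4 per quarter; n is counted in quarters.
PV = PMT × [(1 − (1+r)^−n)/r] = 12,800 × [1 − (1+r)^−56] / r = CHF 568,448.78

CHF 568,448.78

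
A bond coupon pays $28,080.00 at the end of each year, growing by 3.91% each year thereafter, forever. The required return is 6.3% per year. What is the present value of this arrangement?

Periodic rate r = 0.063 per year.
Growing perpetuity (Gordon): PV = PMT₁ / (r − g) = 28,080 / (r − 0.0391) = $1,174,895.40.

$1,174,895.40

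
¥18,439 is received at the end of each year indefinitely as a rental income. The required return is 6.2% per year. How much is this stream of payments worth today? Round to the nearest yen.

¥297,403

Periodic rate r = 0.062 per year.
Level perpetuity: PV = PMT / r = 18,439 / (0.062) = ¥297,403.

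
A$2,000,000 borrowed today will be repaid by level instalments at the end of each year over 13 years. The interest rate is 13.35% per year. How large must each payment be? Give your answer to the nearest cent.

A$332,138.81

Level ordinary annuity; solve PV = PMT × [(1 − (1+r)^−n)/r] for PMT.
Periodic rate r = 0.1335 per year.
With n = 13: PMT = 2,000,000 / ([(1 − (1+r)^−n)/r]) = A$332,138.81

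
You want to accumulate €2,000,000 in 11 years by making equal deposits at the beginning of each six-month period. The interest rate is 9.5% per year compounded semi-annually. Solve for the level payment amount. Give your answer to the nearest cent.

Level annuity due; solve FV = PMT × [((1+r)^n − 1)/r] × (1+r) for PMT.
Periodic rate r = 0.095/2 per half-year; n is counted in half-years.
With n = 22: PMT = 2,000,000 / ([((1+r)^n − 1)/r] × (1+r)) = €51,071.04

€51,071.04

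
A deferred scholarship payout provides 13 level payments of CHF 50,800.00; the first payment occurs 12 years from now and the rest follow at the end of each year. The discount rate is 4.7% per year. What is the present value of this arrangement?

Ordinary annuity of 13 payments, first payment at period 12.
Periodic rate r = 0.047 per year.
The ordinary-annuity PV formula values the stream one period before the first payment (period 11); discount that back 11 periods:
PV₀ = 50,800 × [1 − (1+r)^−13] / r × (1+r)^−11 = CHF 293,197.76

CHF 293,197.76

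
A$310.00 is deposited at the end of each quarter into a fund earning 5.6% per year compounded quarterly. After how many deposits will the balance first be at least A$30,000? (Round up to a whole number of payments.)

62 payments

Periodic rate r = 0.056/4 per quarter; n is counted in quarters.
Ordinary annuity FV: 30,000 = 310 × [((1+r)^n − 1)/r].
(1+r)^n = 1 + 30,000 × r / 310, so n = ln(1 + 30,000·r/310) / ln(1+r) = 61.60.
Round up to a whole number of payments: n = 62.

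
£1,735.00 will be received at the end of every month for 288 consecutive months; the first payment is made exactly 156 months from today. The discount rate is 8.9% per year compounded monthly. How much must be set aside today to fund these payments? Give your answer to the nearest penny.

Ordinary annuity of 288 payments, first payment at period 156.
Periodic rate r = 0.089/12 per month; n is counted in months.
The ordinary-annuity PV formula values the stream one period before the first payment (period 155); discount that back 155 periods:
PV₀ = 1,735 × [1 − (1+r)^−288] / r × (1+r)^−155 = £65,557.30

£65,557.30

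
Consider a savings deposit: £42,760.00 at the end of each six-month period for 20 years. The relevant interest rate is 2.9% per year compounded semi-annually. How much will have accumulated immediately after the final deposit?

This is an ordinary annuity: 40 deposits of £42,760.00 at the end of each six-month period.
Periodic rate r = 0.029/2 per half-year; n is counted in half-years.
FV = PMT × [((1+r)^n − 1)/r] = 42,760 × [(1+r)^40 − 1] / r = £2,296,110.04

£2,296,110.04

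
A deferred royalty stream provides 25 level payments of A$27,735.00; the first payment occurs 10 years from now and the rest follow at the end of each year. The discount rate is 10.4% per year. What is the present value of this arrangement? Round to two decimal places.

Ordinary annuity of 25 payments, first payment at period 10.
Periodic rate r = 0.104 per year.
The ordinary-annuity PV formula values the stream one period before the first payment (period 9); discount that back 9 periods:
PV₀ = 27,735 × [1 − (1+r)^−25] / r × (1+r)^−9 = A$100,237.77

A$100,237.77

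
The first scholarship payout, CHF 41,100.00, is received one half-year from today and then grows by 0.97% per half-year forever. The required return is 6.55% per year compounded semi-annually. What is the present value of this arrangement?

CHF 1,783,080.26

Periodic rate r = 0.0655/2 per half-year.
Growing perpetuity (Gordon): PV = PMT₁ / (r − g) = 41,100 / (r − 0.0097) = CHF 1,783,080.26.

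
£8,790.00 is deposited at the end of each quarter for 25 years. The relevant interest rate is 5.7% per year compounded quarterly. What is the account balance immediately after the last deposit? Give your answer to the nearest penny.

£1,922,233.59

This is an ordinary annuity: 100 deposits of £8,790.00 at the end of each quarter.
Periodic rate r = 0.057/4 per quarter; n is counted in quarters.
FV = PMT × [((1+r)^n − 1)/r] = 8,790 × [(1+r)^100 − 1] / r = £1,922,233.59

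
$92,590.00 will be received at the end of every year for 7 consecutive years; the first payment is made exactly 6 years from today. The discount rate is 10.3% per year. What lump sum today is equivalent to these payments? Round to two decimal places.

Ordinary annuity of 7 payments, first payment at period 6.
Periodic rate r = 0.103 per year.
The ordinary-annuity PV formula values the stream one period before the first payment (period 5); discount that back 5 periods:
PV₀ = 92,590 × [1 − (1+r)^−7] / r × (1+r)^−5 = $273,399.05

$273,399.05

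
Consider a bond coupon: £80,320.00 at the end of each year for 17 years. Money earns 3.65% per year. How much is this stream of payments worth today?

£1,004,213.45

This is an ordinary annuity: 17 payments of £80,320.00 at the end of each year.
Periodic rate r = 0.0365 per year.
PV = PMT × [(1 − (1+r)^−n)/r] = 80,320 × [1 − (1+r)^−17] / r = £1,004,213.45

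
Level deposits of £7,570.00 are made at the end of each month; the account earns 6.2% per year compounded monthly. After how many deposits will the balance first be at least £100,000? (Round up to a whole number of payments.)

Periodic rate r = 0.062/12 per month; n is counted in months.
Ordinary annuity FV: 100,000 = 7,570 × [((1+r)^n − 1)/r].
(1+r)^n = 1 + 100,000 × r / 7,570, so n = ln(1 + 100,000·r/7,570) / ln(1+r) = 12.81.
Round up to a whole number of payments: n = 13.

13 payments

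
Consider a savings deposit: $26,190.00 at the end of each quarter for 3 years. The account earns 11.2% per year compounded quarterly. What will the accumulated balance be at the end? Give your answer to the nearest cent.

$367,494.13

This is an ordinary annuity: 12 deposits of $26,190.00 at the end of each quarter.
Periodic rate r = 0.112/4 per quarter; n is counted in quarters.
FV = PMT × [((1+r)^n − 1)/r] = 26,190 × [(1+r)^12 − 1] / r = $367,494.13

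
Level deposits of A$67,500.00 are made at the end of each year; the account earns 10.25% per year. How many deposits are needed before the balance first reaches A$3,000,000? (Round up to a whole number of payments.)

18 payments

Periodic rate r = 0.1025 per year.
Ordinary annuity FV: 3,000,000 = 67,500 × [((1+r)^n − 1)/r].
(1+r)^n = 1 + 3,000,000 × r / 67,500, so n = ln(1 + 3,000,000·r/67,500) / ln(1+r) = 17.57.
Round up to a whole number of payments: n = 18.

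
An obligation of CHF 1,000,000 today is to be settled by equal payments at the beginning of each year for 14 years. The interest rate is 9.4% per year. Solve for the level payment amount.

Level annuity due; solve PV = PMT × [(1 − (1+r)^−n)/r] × (1+r) for PMT.
Periodic rate r = 0.094 per year.
With n = 14: PMT = 1,000,000 / ([(1 − (1+r)^−n)/r] × (1+r)) = CHF 120,052.67

CHF 120,052.67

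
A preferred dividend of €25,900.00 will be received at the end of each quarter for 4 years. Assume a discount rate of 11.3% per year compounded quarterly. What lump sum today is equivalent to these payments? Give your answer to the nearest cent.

€329,728.03

This is an ordinary annuity: 16 payments of €25,900.00 at the end of each quarter.
Periodic rate r = 0.113/4 per quarter; n is counted in quarters.
PV = PMT × [(1 − (1+r)^−n)/r] = 25,900 × [1 − (1+r)^−16] / r = €329,728.03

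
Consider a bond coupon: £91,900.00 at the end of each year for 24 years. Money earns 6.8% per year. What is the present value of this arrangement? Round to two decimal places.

This is an ordinary annuity: 24 payments of £91,900.00 at the end of each year.
Periodic rate r = 0.068 per year.
PV = PMT × [(1 − (1+r)^−n)/r] = 91,900 × [1 − (1+r)^−24] / r = £1,072,796.54

£1,072,796.54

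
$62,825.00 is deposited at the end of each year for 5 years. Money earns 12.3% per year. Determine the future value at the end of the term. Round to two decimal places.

This is an ordinary annuity: 5 deposits of $62,825.00 at the end of each year.
Periodic rate r = 0.123 per year.
FV = PMT × [((1+r)^n − 1)/r] = 62,825 × [(1+r)^5 − 1] / r = $401,503.47

$401,503.47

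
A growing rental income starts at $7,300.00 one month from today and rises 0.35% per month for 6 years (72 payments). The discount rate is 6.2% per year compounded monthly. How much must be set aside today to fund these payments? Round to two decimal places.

Periodic rate r = 0.062/12 per month; n is counted in months.
Growing ordinary annuity: PV = PMT₁ × [1 − ((1+g)/(1+r))^n] / (r − g) = 7,300 × [1 − ((1+0.0035)/(1+r))^72] / (r − 0.0035) = $493,276.74.

$493,276.74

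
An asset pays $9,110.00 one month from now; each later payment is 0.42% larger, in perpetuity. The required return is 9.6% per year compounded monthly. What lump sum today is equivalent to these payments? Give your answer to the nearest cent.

Periodic rate r = 0.096/12 per month.
Growing perpetuity (Gordon): PV = PMT₁ / (r − g) = 9,110 / (r − 0.0042) = $2,397,368.42.

$2,397,368.42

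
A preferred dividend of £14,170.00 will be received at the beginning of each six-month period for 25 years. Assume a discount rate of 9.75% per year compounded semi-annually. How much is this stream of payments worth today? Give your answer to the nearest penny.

£276,622.42

This is an annuity due: 50 payments of £14,170.00 at the beginning of each six-month period.
Periodic rate r = 0.0975/2 per half-year; n is counted in half-years.
PV = PMT × [(1 − (1+r)^−n)/r] × (1+r) = 14,170 × [1 − (1+r)^−50] / r × (1+r) = £276,622.42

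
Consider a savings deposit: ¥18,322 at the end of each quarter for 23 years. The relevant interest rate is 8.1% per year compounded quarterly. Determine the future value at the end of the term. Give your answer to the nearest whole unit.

¥4,817,309

This is an ordinary annuity: 92 deposits of ¥18,322 at the end of each quarter.
Periodic rate r = 0.081/4 per quarter; n is counted in quarters.
FV = PMT × [((1+r)^n − 1)/r] = 18,322 × [(1+r)^92 − 1] / r = ¥4,817,309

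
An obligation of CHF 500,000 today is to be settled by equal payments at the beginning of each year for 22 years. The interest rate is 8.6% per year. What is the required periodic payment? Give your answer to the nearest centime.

CHF 47,296.26

Level annuity due; solve PV = PMT × [(1 − (1+r)^−n)/r] × (1+r) for PMT.
Periodic rate r = 0.086 per year.
With n = 22: PMT = 500,000 / ([(1 − (1+r)^−n)/r] × (1+r)) = CHF 47,296.26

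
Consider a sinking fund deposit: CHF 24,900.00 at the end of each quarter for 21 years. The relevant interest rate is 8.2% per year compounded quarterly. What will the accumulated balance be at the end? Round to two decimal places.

This is an ordinary annuity: 84 deposits of CHF 24,900.00 at the end of each quarter.
Periodic rate r = 0.082/4 per quarter; n is counted in quarters.
FV = PMT × [((1+r)^n − 1)/r] = 24,900 × [(1+r)^84 − 1] / r = CHF 5,464,778.07

CHF 5,464,778.07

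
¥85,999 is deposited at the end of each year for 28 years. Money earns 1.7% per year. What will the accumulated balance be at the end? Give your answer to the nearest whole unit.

This is an ordinary annuity: 28 deposits of ¥85,999 at the end of each year.
Periodic rate r = 0.017 per year.
FV = PMT × [((1+r)^n − 1)/r] = 85,999 × [(1+r)^28 − 1] / r = ¥3,051,428

¥3,051,428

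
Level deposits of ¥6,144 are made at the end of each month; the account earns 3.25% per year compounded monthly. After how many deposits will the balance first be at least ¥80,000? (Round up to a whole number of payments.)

13 payments

Periodic rate r = 0.0325/12 per month; n is counted in months.
Ordinary annuity FV: 80,000 = 6,144 × [((1+r)^n − 1)/r].
(1+r)^n = 1 + 80,000 × r / 6,144, so n = ln(1 + 80,000·r/6,144) / ln(1+r) = 12.81.
Round up to a whole number of payments: n = 13.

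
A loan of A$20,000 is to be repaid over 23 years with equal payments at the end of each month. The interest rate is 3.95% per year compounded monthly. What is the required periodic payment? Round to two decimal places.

Level ordinary annuity; solve PV = PMT × [(1 − (1+r)^−n)/r] for PMT.
Periodic rate r = 0.0395/12 per month; n is counted in months.
With n = 276: PMT = 20,000 / ([(1 − (1+r)^−n)/r]) = A$110.41

A$110.41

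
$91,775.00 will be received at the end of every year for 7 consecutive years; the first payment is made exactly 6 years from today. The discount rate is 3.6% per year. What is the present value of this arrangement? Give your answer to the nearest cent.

$468,457.86

Ordinary annuity of 7 payments, first payment at period 6.
Periodic rate r = 0.036 per year.
The ordinary-annuity PV formula values the stream one period before the first payment (period 5); discount that back 5 periods:
PV₀ = 91,775 × [1 − (1+r)^−7] / r × (1+r)^−5 = $468,457.86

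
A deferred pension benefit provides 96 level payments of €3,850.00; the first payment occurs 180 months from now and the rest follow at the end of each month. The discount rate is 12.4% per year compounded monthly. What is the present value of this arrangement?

€37,110.69

Ordinary annuity of 96 payments, first payment at period 180.
Periodic rate r = 0.124/12 per month; n is counted in months.
The ordinary-annuity PV formula values the stream one period before the first payment (period 179); discount that back 179 periods:
PV₀ = 3,850 × [1 − (1+r)^−96] / r × (1+r)^−179 = €37,110.69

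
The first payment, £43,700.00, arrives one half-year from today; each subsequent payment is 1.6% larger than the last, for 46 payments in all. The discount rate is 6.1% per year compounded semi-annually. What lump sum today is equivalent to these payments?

£1,443,371.80

Periodic rate r = 0.061/2 per half-year; n is counted in half-years.
Growing ordinary annuity: PV = PMT₁ × [1 − ((1+g)/(1+r))^n] / (r − g) = 43,700 × [1 − ((1+0.016)/(1+r))^46] / (r − 0.016) = £1,443,371.80.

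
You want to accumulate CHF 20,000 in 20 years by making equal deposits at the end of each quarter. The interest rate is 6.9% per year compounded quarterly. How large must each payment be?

Level ordinary annuity; solve FV = PMT × [((1+r)^n − 1)/r] for PMT.
Periodic rate r = 0.069/4 per quarter; n is counted in quarters.
With n = 80: PMT = 20,000 / ([((1+r)^n − 1)/r]) = CHF 117.81

CHF 117.81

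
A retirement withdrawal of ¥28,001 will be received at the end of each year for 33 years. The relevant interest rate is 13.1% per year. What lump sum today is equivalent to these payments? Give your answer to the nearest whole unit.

This is an ordinary annuity: 33 payments of ¥28,001 at the end of each year.
Periodic rate r = 0.131 per year.
PV = PMT × [(1 − (1+r)^−n)/r] = 28,001 × [1 − (1+r)^−33] / r = ¥210,070

¥210,070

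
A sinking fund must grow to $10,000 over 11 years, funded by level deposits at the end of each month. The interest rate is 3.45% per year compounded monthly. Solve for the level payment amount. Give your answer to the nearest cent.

$62.40

Level ordinary annuity; solve FV = PMT × [((1+r)^n − 1)/r] for PMT.
Periodic rate r = 0.0345/12 per month; n is counted in months.
With n = 132: PMT = 10,000 / ([((1+r)^n − 1)/r]) = $62.40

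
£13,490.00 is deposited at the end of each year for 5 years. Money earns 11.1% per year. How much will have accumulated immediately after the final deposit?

£84,180.30

This is an ordinary annuity: 5 deposits of £13,490.00 at the end of each year.
Periodic rate r = 0.111 per year.
FV = PMT × [((1+r)^n − 1)/r] = 13,490 × [(1+r)^5 − 1] / r = £84,180.30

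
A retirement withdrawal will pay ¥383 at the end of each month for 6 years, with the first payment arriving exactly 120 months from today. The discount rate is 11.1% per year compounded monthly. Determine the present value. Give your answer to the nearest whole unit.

Ordinary annuity of 72 payments, first payment at period 120.
Periodic rate r = 0.111/12 per month; n is counted in months.
The ordinary-annuity PV formula values the stream one period before the first payment (period 119); discount that back 119 periods:
PV₀ = 383 × [1 − (1+r)^−72] / r × (1+r)^−119 = ¥6,709

¥6,709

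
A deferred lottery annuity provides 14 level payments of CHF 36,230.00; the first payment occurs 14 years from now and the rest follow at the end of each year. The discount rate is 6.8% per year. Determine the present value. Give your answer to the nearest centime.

CHF 136,348.60

Ordinary annuity of 14 payments, first payment at period 14.
Periodic rate r = 0.068 per year.
The ordinary-annuity PV formula values the stream one period before the first payment (period 13); discount that back 13 periods:
PV₀ = 36,230 × [1 − (1+r)^−14] / r × (1+r)^−13 = CHF 136,348.60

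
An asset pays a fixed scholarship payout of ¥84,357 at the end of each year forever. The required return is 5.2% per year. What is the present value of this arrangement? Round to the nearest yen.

¥1,622,250

Periodic rate r = 0.052 per year.
Level perpetuity: PV = PMT / r = 84,357 / (0.052) = ¥1,622,250.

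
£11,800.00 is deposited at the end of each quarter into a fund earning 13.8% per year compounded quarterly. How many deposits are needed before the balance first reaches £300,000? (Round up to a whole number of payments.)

19 payments

Periodic rate r = 0.138/4 per quarter; n is counted in quarters.
Ordinary annuity FV: 300,000 = 11,800 × [((1+r)^n − 1)/r].
(1+r)^n = 1 + 300,000 × r / 11,800, so n = ln(1 + 300,000·r/11,800) / ln(1+r) = 18.57.
Round up to a whole number of payments: n = 19.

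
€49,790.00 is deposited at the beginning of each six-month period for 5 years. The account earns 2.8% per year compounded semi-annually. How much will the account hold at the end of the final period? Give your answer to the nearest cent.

This is an annuity due: 10 deposits of €49,790.00 at the beginning of each six-month period.
Periodic rate r = 0.028/2 per half-year; n is counted in half-years.
FV = PMT × [((1+r)^n − 1)/r] × (1+r) = 49,790 × [(1+r)^10 − 1] / r × (1+r) = €537,894.49

€537,894.49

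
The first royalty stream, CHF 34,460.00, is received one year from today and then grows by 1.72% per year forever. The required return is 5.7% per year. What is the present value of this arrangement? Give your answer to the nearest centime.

Periodic rate r = 0.057 per year.
Growing perpetuity (Gordon): PV = PMT₁ / (r − g) = 34,460 / (r − 0.0172) = CHF 865,829.15.

CHF 865,829.15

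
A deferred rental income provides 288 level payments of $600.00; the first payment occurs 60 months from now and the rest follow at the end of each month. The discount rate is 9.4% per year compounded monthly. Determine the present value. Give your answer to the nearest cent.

Ordinary annuity of 288 payments, first payment at period 60.
Periodic rate r = 0.094/12 per month; n is counted in months.
The ordinary-annuity PV formula values the stream one period before the first payment (period 59); discount that back 59 periods:
PV₀ = 600 × [1 − (1+r)^−288] / r × (1+r)^−59 = $43,227.14

$43,227.14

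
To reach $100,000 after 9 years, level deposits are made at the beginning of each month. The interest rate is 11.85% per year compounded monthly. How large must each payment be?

Level annuity due; solve FV = PMT × [((1+r)^n − 1)/r] × (1+r) for PMT.
Periodic rate r = 0.1185/12 per month; n is counted in months.
With n = 108: PMT = 100,000 / ([((1+r)^n − 1)/r] × (1+r)) = $517.37

$517.37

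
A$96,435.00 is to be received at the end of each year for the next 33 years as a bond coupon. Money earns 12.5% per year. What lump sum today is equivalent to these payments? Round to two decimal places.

This is an ordinary annuity: 33 payments of A$96,435.00 at the end of each year.
Periodic rate r = 0.125 per year.
PV = PMT × [(1 − (1+r)^−n)/r] = 96,435 × [1 − (1+r)^−33] / r = A$755,656.91

A$755,656.91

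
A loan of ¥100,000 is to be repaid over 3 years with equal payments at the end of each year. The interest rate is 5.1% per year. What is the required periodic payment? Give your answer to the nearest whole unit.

¥36,790

Level ordinary annuity; solve PV = PMT × [(1 − (1+r)^−n)/r] for PMT.
Periodic rate r = 0.051 per year.
With n = 3: PMT = 100,000 / ([(1 − (1+r)^−n)/r]) = ¥36,790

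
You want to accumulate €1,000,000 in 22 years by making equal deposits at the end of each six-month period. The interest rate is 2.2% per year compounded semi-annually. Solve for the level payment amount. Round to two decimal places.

Level ordinary annuity; solve FV = PMT × [((1+r)^n − 1)/r] for PMT.
Periodic rate r = 0.022/2 per half-year; n is counted in half-years.
With n = 44: PMT = 1,000,000 / ([((1+r)^n − 1)/r]) = €17,791.59

€17,791.59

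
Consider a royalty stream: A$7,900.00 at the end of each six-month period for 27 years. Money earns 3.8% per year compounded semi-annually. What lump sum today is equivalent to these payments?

This is an ordinary annuity: 54 payments of A$7,900.00 at the end of each six-month period.
Periodic rate r = 0.038/2 per half-year; n is counted in half-years.
PV = PMT × [(1 − (1+r)^−n)/r] = 7,900 × [1 − (1+r)^−54] / r = A$265,313.36

A$265,313.36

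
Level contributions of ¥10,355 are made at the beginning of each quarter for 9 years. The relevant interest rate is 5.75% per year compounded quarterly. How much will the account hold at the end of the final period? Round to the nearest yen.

¥490,782

This is an annuity due: 36 deposits of ¥10,355 at the beginning of each quarter.
Periodic rate r = 0.0575/4 per quarter; n is counted in quarters.
FV = PMT × [((1+r)^n − 1)/r] × (1+r) = 10,355 × [(1+r)^36 − 1] / r × (1+r) = ¥490,782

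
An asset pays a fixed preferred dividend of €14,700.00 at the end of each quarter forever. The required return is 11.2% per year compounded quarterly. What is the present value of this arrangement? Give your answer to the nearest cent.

Periodic rate r = 0.112/4 per quarter.
Level perpetuity: PV = PMT / r = 14,700 / (0.112/4) = €525,000.00.

€525,000.00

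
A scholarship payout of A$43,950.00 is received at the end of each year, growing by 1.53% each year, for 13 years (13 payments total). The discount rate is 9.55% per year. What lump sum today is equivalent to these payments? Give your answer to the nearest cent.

A$344,042.37

Periodic rate r = 0.0955 per year.
Growing ordinary annuity: PV = PMT₁ × [1 − ((1+g)/(1+r))^n] / (r − g) = 43,950 × [1 − ((1+0.0153)/(1+r))^13] / (r − 0.0153) = A$344,042.37.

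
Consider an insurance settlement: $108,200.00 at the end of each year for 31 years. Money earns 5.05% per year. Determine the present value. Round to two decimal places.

$1,677,354.53

This is an ordinary annuity: 31 payments of $108,200.00 at the end of each year.
Periodic rate r = 0.0505 per year.
PV = PMT × [(1 − (1+r)^−n)/r] = 108,200 × [1 − (1+r)^−31] / r = $1,677,354.53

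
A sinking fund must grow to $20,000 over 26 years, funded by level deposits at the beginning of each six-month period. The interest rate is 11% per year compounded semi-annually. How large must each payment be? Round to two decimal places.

Level annuity due; solve FV = PMT × [((1+r)^n − 1)/r] × (1+r) for PMT.
Periodic rate r = 0.11/2 per half-year; n is counted in half-years.
With n = 52: PMT = 20,000 / ([((1+r)^n − 1)/r] × (1+r)) = $68.66

$68.66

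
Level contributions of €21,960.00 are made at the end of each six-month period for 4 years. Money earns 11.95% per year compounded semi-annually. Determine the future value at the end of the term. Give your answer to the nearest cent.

€217,153.45

This is an ordinary annuity: 8 deposits of €21,960.00 at the end of each six-month period.
Periodic rate r = 0.1195/2 per half-year; n is counted in half-years.
FV = PMT × [((1+r)^n − 1)/r] = 21,960 × [(1+r)^8 − 1] / r = €217,153.45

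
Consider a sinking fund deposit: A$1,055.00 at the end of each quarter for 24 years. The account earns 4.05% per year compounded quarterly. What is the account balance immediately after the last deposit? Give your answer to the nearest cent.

This is an ordinary annuity: 96 deposits of A$1,055.00 at the end of each quarter.
Periodic rate r = 0.0405/4 per quarter; n is counted in quarters.
FV = PMT × [((1+r)^n − 1)/r] = 1,055 × [(1+r)^96 − 1] / r = A$169,877.16

A$169,877.16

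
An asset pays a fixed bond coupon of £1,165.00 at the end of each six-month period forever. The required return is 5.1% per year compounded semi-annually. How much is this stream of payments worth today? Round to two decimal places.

£45,686.27

Periodic rate r = 0.051/2 per half-year.
Level perpetuity: PV = PMT / r = 1,165 / (0.051/2) = £45,686.27.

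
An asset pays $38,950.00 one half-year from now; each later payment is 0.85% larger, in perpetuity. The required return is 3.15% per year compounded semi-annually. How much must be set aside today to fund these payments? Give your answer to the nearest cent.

Periodic rate r = 0.0315/2 per half-year.
Growing perpetuity (Gordon): PV = PMT₁ / (r − g) = 38,950 / (r − 0.0085) = $5,372,413.79.

$5,372,413.79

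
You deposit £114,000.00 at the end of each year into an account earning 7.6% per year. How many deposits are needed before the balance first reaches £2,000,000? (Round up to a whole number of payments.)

Periodic rate r = 0.076 per year.
Ordinary annuity FV: 2,000,000 = 114,000 × [((1+r)^n − 1)/r].
(1+r)^n = 1 + 2,000,000 × r / 114,000, so n = ln(1 + 2,000,000·r/114,000) / ln(1+r) = 11.57.
Round up to a whole number of payments: n = 12.

12 payments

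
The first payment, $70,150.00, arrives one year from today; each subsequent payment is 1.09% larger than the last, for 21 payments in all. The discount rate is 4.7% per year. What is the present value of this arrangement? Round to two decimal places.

Periodic rate r = 0.047 per year.
Growing ordinary annuity: PV = PMT₁ × [1 − ((1+g)/(1+r))^n] / (r − g) = 70,150 × [1 − ((1+0.0109)/(1+r))^21] / (r − 0.0109) = $1,013,150.47.

$1,013,150.47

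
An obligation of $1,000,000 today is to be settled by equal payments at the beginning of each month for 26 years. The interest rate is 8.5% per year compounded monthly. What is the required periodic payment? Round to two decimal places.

$7,907.79

Level annuity due; solve PV = PMT × [(1 − (1+r)^−n)/r] × (1+r) for PMT.
Periodic rate r = 0.085/12 per month; n is counted in months.
With n = 312: PMT = 1,000,000 / ([(1 − (1+r)^−n)/r] × (1+r)) = $7,907.79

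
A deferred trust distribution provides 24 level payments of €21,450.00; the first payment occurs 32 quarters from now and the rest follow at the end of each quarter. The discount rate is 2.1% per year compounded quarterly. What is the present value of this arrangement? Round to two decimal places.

Ordinary annuity of 24 payments, first payment at period 32.
Periodic rate r = 0.021/4 per quarter; n is counted in quarters.
The ordinary-annuity PV formula values the stream one period before the first payment (period 31); discount that back 31 periods:
PV₀ = 21,450 × [1 − (1+r)^−24] / r × (1+r)^−31 = €410,205.27

€410,205.27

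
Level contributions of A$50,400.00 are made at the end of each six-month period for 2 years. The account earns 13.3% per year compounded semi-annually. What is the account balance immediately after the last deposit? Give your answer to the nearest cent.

This is an ordinary annuity: 4 deposits of A$50,400.00 at the end of each six-month period.
Periodic rate r = 0.133/2 per half-year; n is counted in half-years.
FV = PMT × [((1+r)^n − 1)/r] = 50,400 × [(1+r)^4 − 1] / r = A$222,615.95

A$222,615.95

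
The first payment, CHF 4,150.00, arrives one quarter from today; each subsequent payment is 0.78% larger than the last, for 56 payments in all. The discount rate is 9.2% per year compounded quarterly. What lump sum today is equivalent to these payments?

Periodic rate r = 0.092/4 per quarter; n is counted in quarters.
Growing ordinary annuity: PV = PMT₁ × [1 − ((1+g)/(1+r))^n] / (r − g) = 4,150 × [1 − ((1+0.0078)/(1+r))^56] / (r − 0.0078) = CHF 154,958.14.

CHF 154,958.14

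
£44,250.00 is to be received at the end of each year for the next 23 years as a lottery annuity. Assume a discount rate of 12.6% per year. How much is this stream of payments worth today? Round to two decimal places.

£328,273.37

This is an ordinary annuity: 23 payments of £44,250.00 at the end of each year.
Periodic rate r = 0.126 per year.
PV = PMT × [(1 − (1+r)^−n)/r] = 44,250 × [1 − (1+r)^−23] / r = £328,273.37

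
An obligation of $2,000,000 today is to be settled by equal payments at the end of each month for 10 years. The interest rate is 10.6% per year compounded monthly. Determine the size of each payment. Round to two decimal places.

Level ordinary annuity; solve PV = PMT × [(1 − (1+r)^−n)/r] for PMT.
Periodic rate r = 0.106/12 per month; n is counted in months.
With n = 120: PMT = 2,000,000 / ([(1 − (1+r)^−n)/r]) = $27,099.11

$27,099.11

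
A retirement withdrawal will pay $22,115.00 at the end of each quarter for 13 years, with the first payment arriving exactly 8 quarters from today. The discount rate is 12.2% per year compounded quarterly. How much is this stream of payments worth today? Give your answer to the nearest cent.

$464,374.23

Ordinary annuity of 52 payments, first payment at period 8.
Periodic rate r = 0.122/4 per quarter; n is counted in quarters.
The ordinary-annuity PV formula values the stream one period before the first payment (period 7); discount that back 7 periods:
PV₀ = 22,115 × [1 − (1+r)^−52] / r × (1+r)^−7 = $464,374.23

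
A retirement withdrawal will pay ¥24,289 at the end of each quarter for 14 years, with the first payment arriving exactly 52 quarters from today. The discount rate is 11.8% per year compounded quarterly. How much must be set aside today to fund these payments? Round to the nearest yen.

¥150,223

Ordinary annuity of 56 payments, first payment at period 52.
Periodic rate r = 0.118/4 per quarter; n is counted in quarters.
The ordinary-annuity PV formula values the stream one period before the first payment (period 51); discount that back 51 periods:
PV₀ = 24,289 × [1 − (1+r)^−56] / r × (1+r)^−51 = ¥150,223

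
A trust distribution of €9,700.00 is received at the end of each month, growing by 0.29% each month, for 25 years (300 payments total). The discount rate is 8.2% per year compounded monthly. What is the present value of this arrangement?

€1,703,979.22

Periodic rate r = 0.082/12 per month; n is counted in months.
Growing ordinary annuity: PV = PMT₁ × [1 − ((1+g)/(1+r))^n] / (r − g) = 9,700 × [1 − ((1+0.0029)/(1+r))^300] / (r − 0.0029) = €1,703,979.22.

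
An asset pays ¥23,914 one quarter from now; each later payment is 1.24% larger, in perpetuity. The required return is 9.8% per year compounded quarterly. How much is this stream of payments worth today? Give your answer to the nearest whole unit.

¥1,976,364

Periodic rate r = 0.098/4 per quarter.
Growing perpetuity (Gordon): PV = PMT₁ / (r − g) = 23,914 / (r − 0.0124) = ¥1,976,364.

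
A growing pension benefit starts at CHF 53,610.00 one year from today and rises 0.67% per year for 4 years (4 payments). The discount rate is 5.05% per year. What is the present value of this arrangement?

Periodic rate r = 0.0505 per year.
Growing ordinary annuity: PV = PMT₁ × [1 − ((1+g)/(1+r))^n] / (r − g) = 53,610 × [1 − ((1+0.0067)/(1+r))^4] / (r − 0.0067) = CHF 191,715.82.

CHF 191,715.82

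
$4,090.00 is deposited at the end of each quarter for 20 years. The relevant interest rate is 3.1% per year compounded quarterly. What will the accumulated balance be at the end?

$450,950.32

This is an ordinary annuity: 80 deposits of $4,090.00 at the end of each quarter.
Periodic rate r = 0.031/4 per quarter; n is counted in quarters.
FV = PMT × [((1+r)^n − 1)/r] = 4,090 × [(1+r)^80 − 1] / r = $450,950.32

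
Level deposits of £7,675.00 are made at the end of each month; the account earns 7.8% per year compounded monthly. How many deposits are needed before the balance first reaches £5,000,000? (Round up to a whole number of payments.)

Periodic rate r = 0.078/12 per month; n is counted in months.
Ordinary annuity FV: 5,000,000 = 7,675 × [((1+r)^n − 1)/r].
(1+r)^n = 1 + 5,000,000 × r / 7,675, so n = ln(1 + 5,000,000·r/7,675) / ln(1+r) = 255.48.
Round up to a whole number of payments: n = 256.

256 payments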